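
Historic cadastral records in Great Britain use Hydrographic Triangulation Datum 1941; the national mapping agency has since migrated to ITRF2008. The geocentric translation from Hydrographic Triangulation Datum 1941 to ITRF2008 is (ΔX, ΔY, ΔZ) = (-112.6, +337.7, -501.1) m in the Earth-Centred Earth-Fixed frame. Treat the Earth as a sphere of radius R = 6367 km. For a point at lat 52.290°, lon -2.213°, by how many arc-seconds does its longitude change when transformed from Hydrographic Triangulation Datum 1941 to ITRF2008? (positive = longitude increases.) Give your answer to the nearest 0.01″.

sin φ = 0.791117, cos φ = 0.611665, sin λ = -0.038615, cos λ = 0.999254.
East component: ΔE = −sin λ·ΔX + cos λ·ΔY = −(-0.038615)(-112.6) + (0.999254)(337.7) = 333.10 m.
1° of latitude spans πR/180 = 111125 m; at latitude φ, 1° of longitude spans that × cos φ = 67971.4 m, so Δλ = 333.10 / 67971.4 × 3600 = 17.642″.

Δλ = 17.64″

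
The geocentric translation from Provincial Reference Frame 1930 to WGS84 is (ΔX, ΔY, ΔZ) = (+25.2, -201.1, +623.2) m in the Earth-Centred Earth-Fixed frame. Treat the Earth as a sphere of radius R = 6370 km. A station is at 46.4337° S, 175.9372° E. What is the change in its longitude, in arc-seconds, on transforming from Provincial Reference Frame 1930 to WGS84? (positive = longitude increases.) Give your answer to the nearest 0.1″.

sin φ = -0.724577, cos φ = 0.689193, sin λ = 0.070850, cos λ = -0.997487.
East component: ΔE = −sin λ·ΔX + cos λ·ΔY = −(0.070850)(25.2) + (-0.997487)(-201.1) = 198.81 m.
1° of latitude spans πR/180 = 111177 m; at latitude φ, 1° of longitude spans that × cos φ = 76622.8 m, so Δλ = 198.81 / 76622.8 × 3600 = 9.341″.

Δλ = 9.3″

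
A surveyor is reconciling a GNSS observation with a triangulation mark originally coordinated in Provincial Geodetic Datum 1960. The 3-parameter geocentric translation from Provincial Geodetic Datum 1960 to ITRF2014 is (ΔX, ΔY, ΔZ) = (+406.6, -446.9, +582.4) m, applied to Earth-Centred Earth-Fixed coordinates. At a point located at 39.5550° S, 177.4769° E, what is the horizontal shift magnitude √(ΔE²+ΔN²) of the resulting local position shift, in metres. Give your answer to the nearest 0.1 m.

464.0 m

At φ = -39.5550°, λ = 177.4769°: sin φ = -0.636819, cos φ = 0.771014, sin λ = 0.044022, cos λ = -0.999031.
ΔE = −sin λ·ΔX + cos λ·ΔY = −(0.044022)·(406.6) + (-0.999031)·(-446.9) = 428.57 m.
ΔN = −sin φ cos λ·ΔX − sin φ sin λ·ΔY + cos φ·ΔZ = −(-0.636819)(-0.999031)(406.6) − (-0.636819)(0.044022)(-446.9) + (0.771014)(582.4) = 177.83 m.
Horizontal magnitude = √(ΔE² + ΔN²) = √(428.57² + 177.83²) = 464.00 m.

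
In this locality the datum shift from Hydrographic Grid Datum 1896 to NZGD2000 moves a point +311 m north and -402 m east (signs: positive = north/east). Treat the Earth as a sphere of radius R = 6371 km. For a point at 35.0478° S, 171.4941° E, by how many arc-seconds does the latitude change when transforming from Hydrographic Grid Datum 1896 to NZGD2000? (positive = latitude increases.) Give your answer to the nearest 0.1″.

Δφ = 10.1″

On a sphere of radius R, 1 rad of latitude = R, so Δφ = ΔN / R = 311.0 / 6371000 = 4.8815e-05 rad = 10.069″.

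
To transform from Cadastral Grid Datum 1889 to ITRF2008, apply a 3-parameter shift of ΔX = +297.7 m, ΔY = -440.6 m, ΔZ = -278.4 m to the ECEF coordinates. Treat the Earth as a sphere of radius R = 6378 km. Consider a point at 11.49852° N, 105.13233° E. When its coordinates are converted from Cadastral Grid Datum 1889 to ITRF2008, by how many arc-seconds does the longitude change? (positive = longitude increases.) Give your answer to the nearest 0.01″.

sin φ = 0.199343, cos φ = 0.979930, sin λ = 0.965325, cos λ = -0.261049.
East component: ΔE = −sin λ·ΔX + cos λ·ΔY = −(0.965325)(297.7) + (-0.261049)(-440.6) = -172.36 m.
1° of latitude spans πR/180 = 111317 m; at latitude φ, 1° of longitude spans that × cos φ = 109082.9 m, so Δλ = -172.36 / 109082.9 × 3600 = -5.688″.

Δλ = -5.69″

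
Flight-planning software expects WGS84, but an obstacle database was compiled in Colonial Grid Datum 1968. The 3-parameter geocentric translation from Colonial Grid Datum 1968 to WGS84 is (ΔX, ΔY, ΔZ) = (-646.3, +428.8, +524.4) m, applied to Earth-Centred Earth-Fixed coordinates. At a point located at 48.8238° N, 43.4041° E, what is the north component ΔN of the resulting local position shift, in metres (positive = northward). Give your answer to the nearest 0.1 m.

ΔN = 476.9 m

At φ = 48.8238°, λ = 43.4041°: sin φ = 0.752688, cos φ = 0.658377, sin λ = 0.687140, cos λ = 0.726526.
ΔN = −sin φ cos λ·ΔX − sin φ sin λ·ΔY + cos φ·ΔZ = −(0.752688)(0.726526)(-646.3) − (0.752688)(0.687140)(428.8) + (0.658377)(524.4) = 476.90 m.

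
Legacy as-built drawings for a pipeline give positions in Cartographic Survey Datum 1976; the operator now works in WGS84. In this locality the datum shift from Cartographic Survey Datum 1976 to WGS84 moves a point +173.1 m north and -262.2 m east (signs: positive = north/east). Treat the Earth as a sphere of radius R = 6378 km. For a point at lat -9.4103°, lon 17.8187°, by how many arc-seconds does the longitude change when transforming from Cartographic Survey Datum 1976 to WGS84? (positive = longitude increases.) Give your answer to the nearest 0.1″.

At latitude -9.4103°, cos φ = 0.986543.
One radian of longitude at latitude φ spans R cos φ, so Δλ = ΔE / (R cos φ) = -262.2 / (6378000 × 0.986543) = -4.1671e-05 rad = -8.595″.

Δλ = -8.6″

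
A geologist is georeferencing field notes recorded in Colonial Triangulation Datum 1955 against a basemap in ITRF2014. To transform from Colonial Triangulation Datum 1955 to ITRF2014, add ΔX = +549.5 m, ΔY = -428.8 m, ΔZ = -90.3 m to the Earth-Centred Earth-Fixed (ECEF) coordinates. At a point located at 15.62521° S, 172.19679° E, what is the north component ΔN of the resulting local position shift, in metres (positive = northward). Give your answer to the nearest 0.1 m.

ΔN = -249.3 m

At φ = -15.62521°, λ = 172.19679°: sin φ = -0.269344, cos φ = 0.963044, sin λ = 0.135771, cos λ = -0.990740.
ΔN = −sin φ cos λ·ΔX − sin φ sin λ·ΔY + cos φ·ΔZ = −(-0.269344)(-0.990740)(549.5) − (-0.269344)(0.135771)(-428.8) + (0.963044)(-90.3) = -249.28 m.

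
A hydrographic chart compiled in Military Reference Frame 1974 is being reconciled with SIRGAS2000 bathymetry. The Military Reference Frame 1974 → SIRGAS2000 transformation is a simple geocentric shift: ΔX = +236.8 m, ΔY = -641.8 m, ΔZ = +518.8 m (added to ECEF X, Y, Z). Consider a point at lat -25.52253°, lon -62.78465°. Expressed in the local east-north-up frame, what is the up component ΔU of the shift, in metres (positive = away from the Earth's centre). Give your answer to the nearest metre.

ΔU = 389 m

The local up (radial) axis is (cos φ cos λ, cos φ sin λ, sin φ), giving ΔU = 97.729 + 515.053 − 223.533 = 389.25 m.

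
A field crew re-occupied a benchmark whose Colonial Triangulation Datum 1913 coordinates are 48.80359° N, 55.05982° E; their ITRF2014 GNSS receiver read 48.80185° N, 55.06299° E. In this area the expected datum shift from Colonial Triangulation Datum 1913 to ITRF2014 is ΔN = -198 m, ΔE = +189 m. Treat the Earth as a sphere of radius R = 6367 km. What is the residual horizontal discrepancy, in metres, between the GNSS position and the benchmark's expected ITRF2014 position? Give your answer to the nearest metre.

43 m

Observed coordinate differences: Δφ = -0.00174°, Δλ = +0.00317°.
Converting to metres (1° lat = 111125 m, cos φ = 0.658642): observed ΔN = -193.4 m, observed ΔE = 232.0 m.
Subtracting the expected shift leaves a residual of -193.4 − (-198) = 4.6 m north and 232.0 − (189) = 43.0 m east.
Residual distance = √(4.6² + 43.0²) = 43.3 m.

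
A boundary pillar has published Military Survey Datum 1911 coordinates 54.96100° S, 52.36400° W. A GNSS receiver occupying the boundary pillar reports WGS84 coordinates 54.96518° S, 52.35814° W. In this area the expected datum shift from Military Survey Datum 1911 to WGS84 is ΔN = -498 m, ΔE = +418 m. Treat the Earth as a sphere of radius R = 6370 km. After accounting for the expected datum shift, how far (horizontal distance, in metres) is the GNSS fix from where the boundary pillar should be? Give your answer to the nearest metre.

Observed coordinate differences: Δφ = -0.00418°, Δλ = +0.00586°.
Converting to metres (1° lat = 111177 m, cos φ = 0.574134): observed ΔN = -464.7 m, observed ΔE = 374.0 m.
Subtracting the expected shift leaves a residual of -464.7 − (-498) = 33.3 m north and 374.0 − (418) = -44.0 m east.
Residual distance = √(33.3² + (-44.0)²) = 55.1 m.

55 m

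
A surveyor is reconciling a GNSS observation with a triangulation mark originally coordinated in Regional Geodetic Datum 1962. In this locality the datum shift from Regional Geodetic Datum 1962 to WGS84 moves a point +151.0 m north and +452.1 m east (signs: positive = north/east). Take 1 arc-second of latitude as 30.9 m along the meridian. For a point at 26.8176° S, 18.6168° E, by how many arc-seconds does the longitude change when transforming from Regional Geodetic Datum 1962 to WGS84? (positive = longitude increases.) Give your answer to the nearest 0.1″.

Δλ = 16.4″

At latitude -26.8176°, cos φ = 0.892447.
1″ of longitude at this latitude = 30.90 × cos φ = 27.5766 m, so Δλ = 452.1 / 27.5766 = 16.394″.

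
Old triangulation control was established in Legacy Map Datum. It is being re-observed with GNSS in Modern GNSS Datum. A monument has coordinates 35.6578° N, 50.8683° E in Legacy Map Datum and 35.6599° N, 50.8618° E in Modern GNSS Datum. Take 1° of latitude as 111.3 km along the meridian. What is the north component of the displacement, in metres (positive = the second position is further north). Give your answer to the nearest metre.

Δφ = 35.6599° − 35.6578° = +0.0021°; Δλ = 50.8618° − 50.8683° = -0.0065°.
ΔN = Δφ × 111300 = 233.7 m; ΔE = Δλ × 111300 × cos(35.6578°) = -0.0065 × 111300 × 0.812513 = -587.8 m.

ΔN = 234 m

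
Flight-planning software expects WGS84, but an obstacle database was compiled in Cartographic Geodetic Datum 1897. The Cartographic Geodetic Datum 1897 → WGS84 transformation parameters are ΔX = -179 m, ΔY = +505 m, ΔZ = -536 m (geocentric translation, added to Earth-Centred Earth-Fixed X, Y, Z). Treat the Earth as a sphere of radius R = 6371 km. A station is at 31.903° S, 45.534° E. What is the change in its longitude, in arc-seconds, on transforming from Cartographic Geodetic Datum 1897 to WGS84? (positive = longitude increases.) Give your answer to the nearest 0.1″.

sin φ = -0.528483, cos φ = 0.848944, sin λ = 0.713666, cos λ = 0.700486.
East component: ΔE = −sin λ·ΔX + cos λ·ΔY = −(0.713666)(-179) + (0.700486)(505) = 481.49 m.
1° of latitude spans πR/180 = 111195 m; at latitude φ, 1° of longitude spans that × cos φ = 94398.3 m, so Δλ = 481.49 / 94398.3 × 3600 = 18.362″.

Δλ = 18.4″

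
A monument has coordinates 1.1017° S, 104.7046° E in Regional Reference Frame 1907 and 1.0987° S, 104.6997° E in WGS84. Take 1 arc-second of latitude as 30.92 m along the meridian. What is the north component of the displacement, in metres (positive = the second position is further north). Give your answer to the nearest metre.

ΔN = 334 m

Δφ = -1.0987° − -1.1017° = +0.0030°; Δλ = 104.6997° − 104.7046° = -0.0049°.
1° of latitude = 3600 × 30.92 = 111312 m.
ΔN = Δφ × 111312 = 333.9 m; ΔE = Δλ × 111312 × cos(-1.1017°) = -0.0049 × 111312 × 0.999815 = -545.3 m.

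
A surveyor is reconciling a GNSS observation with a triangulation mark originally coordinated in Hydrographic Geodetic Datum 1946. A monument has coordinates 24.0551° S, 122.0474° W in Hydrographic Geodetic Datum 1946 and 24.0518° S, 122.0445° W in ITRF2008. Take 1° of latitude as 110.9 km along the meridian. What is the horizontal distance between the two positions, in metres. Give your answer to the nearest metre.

Δφ = -24.0518° − -24.0551° = +0.0033°; Δλ = -122.0445° − -122.0474° = +0.0029°.
ΔN = Δφ × 110900 = 366.0 m; ΔE = Δλ × 110900 × cos(-24.0551°) = +0.0029 × 110900 × 0.913154 = 293.7 m.
Distance = √(ΔE² + ΔN²) = √(293.7² + 366.0²) = 469.2 m.

469 m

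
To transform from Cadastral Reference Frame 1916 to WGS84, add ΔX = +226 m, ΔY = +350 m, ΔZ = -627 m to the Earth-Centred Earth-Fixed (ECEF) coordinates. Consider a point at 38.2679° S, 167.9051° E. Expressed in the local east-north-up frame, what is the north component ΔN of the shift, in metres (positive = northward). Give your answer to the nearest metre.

ΔN = -584 m

At φ = -38.2679°, λ = 167.9051°: sin φ = -0.619339, cos φ = 0.785123, sin λ = 0.209532, cos λ = -0.977802.
ΔN = −sin φ cos λ·ΔX − sin φ sin λ·ΔY + cos φ·ΔZ = −(-0.619339)(-0.977802)(226) − (-0.619339)(0.209532)(350) + (0.785123)(-627) = -583.72 m.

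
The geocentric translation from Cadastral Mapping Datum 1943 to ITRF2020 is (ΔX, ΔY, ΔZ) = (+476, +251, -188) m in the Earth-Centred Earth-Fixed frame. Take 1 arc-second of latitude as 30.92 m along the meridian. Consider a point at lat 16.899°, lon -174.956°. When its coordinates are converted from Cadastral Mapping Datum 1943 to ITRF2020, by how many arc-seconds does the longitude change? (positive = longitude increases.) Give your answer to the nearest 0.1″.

Δλ = -7.0″

sin φ = 0.290685, cos φ = 0.956819, sin λ = -0.087921, cos λ = -0.996127.
East component: ΔE = −sin λ·ΔX + cos λ·ΔY = −(-0.087921)(476) + (-0.996127)(251) = -208.18 m.
1° of latitude spans 3600 × 30.92 = 111312 m; at latitude φ, 1° of longitude spans that × cos φ = 106505.4 m, so Δλ = -208.18 / 106505.4 × 3600 = -7.037″.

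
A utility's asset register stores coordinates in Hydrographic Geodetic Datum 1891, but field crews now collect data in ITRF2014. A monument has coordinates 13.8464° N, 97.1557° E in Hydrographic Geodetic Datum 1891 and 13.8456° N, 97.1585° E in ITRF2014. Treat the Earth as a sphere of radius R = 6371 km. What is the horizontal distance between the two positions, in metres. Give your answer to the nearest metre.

315 m

Δφ = 13.8456° − 13.8464° = -0.0008°; Δλ = 97.1585° − 97.1557° = +0.0028°.
1° along a meridian = πR/180 = 111195 m.
ΔN = Δφ × 111195 = -89.0 m; ΔE = Δλ × 111195 × cos(13.8464°) = +0.0028 × 111195 × 0.970941 = 302.3 m.
Distance = √(ΔE² + ΔN²) = √(302.3² + (-89.0)²) = 315.1 m.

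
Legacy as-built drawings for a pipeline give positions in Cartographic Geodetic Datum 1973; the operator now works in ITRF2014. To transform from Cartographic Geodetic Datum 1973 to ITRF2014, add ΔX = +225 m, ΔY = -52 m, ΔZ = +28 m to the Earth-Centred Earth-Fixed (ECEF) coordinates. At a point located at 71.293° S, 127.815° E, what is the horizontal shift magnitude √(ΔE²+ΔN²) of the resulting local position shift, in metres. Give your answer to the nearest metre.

217 m

At φ = -71.293°, λ = 127.815°: sin φ = -0.947171, cos φ = 0.320729, sin λ = 0.789995, cos λ = -0.613114.
ΔE = −sin λ·ΔX + cos λ·ΔY = −(0.789995)·(225) + (-0.613114)·(-52) = -145.87 m.
ΔN = −sin φ cos λ·ΔX − sin φ sin λ·ΔY + cos φ·ΔZ = −(-0.947171)(-0.613114)(225) − (-0.947171)(0.789995)(-52) + (0.320729)(28) = -160.59 m.
Horizontal magnitude = √(ΔE² + ΔN²) = √((-145.87)² + (-160.59)²) = 216.95 m.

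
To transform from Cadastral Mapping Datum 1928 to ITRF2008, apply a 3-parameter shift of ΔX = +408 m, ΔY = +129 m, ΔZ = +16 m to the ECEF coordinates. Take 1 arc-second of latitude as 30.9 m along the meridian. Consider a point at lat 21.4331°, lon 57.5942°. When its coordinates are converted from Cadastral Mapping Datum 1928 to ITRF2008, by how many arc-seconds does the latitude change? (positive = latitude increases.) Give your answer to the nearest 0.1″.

Δφ = -3.4″

sin φ = 0.365415, cos φ = 0.930845, sin λ = 0.844274, cos λ = 0.535912.
North component: ΔN = −sin φ cos λ·ΔX − sin φ sin λ·ΔY + cos φ·ΔZ = −(0.365415)(0.535912)(408) − (0.365415)(0.844274)(129) + (0.930845)(16) = -104.80 m.
1° of latitude spans 3600 × 30.90 = 111240 m, so Δφ = -104.80 / 111240 × 3600 = -3.392″.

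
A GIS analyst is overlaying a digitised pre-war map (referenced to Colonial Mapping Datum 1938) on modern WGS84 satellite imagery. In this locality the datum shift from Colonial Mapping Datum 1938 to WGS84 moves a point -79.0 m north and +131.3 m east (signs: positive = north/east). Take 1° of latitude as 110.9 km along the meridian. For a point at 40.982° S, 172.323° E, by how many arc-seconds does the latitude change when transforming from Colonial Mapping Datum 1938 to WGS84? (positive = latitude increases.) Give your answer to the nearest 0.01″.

Δφ = -2.56″

1° of latitude = 110.9 km, so Δφ = -79.0 / 110900 = -0.0007124° = -2.564″.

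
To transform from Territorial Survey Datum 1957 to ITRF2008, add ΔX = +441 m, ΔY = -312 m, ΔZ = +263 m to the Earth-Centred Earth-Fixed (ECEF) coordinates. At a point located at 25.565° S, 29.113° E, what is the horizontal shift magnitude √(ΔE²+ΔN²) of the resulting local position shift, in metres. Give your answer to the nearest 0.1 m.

At φ = -25.565°, λ = 29.113°: sin φ = -0.431535, cos φ = 0.902096, sin λ = 0.486534, cos λ = 0.873662.
ΔE = −sin λ·ΔX + cos λ·ΔY = −(0.486534)·(441) + (0.873662)·(-312) = -487.14 m.
ΔN = −sin φ cos λ·ΔX − sin φ sin λ·ΔY + cos φ·ΔZ = −(-0.431535)(0.873662)(441) − (-0.431535)(0.486534)(-312) + (0.902096)(263) = 338.01 m.
Horizontal magnitude = √(ΔE² + ΔN²) = √((-487.14)² + 338.01²) = 592.92 m.

592.9 m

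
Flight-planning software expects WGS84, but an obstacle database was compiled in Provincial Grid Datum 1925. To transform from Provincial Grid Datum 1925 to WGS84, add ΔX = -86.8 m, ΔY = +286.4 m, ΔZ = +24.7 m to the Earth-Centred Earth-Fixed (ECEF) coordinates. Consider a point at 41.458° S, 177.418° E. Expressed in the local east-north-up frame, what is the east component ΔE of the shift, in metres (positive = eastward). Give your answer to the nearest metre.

At φ = -41.458°, λ = 177.418°: sin φ = -0.662071, cos φ = 0.749441, sin λ = 0.045049, cos λ = -0.998985.
ΔE = −sin λ·ΔX + cos λ·ΔY = −(0.045049)·(-86.8) + (-0.998985)·(286.4) = -282.20 m.

ΔE = -282 m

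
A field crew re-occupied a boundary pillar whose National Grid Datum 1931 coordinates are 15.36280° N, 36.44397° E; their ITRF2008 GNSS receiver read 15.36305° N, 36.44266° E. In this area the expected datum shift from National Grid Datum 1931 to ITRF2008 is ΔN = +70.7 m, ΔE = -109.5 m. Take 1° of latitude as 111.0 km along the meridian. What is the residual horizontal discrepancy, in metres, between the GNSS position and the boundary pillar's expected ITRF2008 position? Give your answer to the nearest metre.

Observed coordinate differences: Δφ = +0.00025°, Δλ = -0.00131°.
Converting to metres (1° lat = 111000 m, cos φ = 0.964268): observed ΔN = 27.7 m, observed ΔE = -140.2 m.
Subtracting the expected shift leaves a residual of 27.7 − (70.7) = -43.0 m north and -140.2 − (-109.5) = -30.7 m east.
Residual distance = √((-43.0)² + (-30.7)²) = 52.8 m.

53 m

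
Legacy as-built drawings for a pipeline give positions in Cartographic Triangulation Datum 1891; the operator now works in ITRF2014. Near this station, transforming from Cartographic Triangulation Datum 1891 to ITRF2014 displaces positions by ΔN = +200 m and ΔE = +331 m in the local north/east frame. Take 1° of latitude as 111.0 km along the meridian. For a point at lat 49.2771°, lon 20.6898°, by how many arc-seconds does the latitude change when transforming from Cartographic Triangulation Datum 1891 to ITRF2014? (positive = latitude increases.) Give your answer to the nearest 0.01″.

Δφ = 6.49″

1° of latitude = 111.0 km, so Δφ = 200.0 / 111000 = 0.0018018° = 6.486″.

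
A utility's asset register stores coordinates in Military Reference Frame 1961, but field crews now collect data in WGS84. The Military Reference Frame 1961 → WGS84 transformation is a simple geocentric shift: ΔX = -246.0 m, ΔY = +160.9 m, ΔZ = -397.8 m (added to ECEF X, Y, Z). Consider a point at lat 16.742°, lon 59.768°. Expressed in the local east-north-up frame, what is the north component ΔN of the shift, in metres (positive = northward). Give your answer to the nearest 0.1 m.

At φ = 16.742°, λ = 59.768°: sin φ = 0.288063, cos φ = 0.957612, sin λ = 0.863994, cos λ = 0.503503.
ΔN = −sin φ cos λ·ΔX − sin φ sin λ·ΔY + cos φ·ΔZ = −(0.288063)(0.503503)(-246.0) − (0.288063)(0.863994)(160.9) + (0.957612)(-397.8) = -385.30 m.

ΔN = -385.3 m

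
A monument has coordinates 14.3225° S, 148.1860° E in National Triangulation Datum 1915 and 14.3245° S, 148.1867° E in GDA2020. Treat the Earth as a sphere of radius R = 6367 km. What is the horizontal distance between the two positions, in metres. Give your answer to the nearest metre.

235 m

Δφ = -14.3245° − -14.3225° = -0.0020°; Δλ = 148.1867° − 148.1860° = +0.0007°.
1° along a meridian = πR/180 = 111125 m.
ΔN = Δφ × 111125 = -222.3 m; ΔE = Δλ × 111125 × cos(-14.3225°) = +0.0007 × 111125 × 0.968919 = 75.4 m.
Distance = √(ΔE² + ΔN²) = √(75.4² + (-222.3)²) = 234.7 m.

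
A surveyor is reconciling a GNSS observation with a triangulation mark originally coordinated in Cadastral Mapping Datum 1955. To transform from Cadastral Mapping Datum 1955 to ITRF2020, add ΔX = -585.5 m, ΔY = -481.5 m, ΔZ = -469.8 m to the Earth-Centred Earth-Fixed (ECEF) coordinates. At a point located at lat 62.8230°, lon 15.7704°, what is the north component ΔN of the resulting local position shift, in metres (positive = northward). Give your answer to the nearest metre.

ΔN = 403 m

The local north axis is (−sin φ cos λ, −sin φ sin λ, cos φ), giving ΔN = 501.255 + 116.416 − 214.577 = 403.09 m.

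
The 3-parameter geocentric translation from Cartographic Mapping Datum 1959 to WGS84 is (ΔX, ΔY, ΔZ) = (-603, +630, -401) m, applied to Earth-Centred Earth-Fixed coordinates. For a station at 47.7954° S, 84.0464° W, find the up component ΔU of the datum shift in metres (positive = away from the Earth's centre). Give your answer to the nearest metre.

At φ = -47.7954°, λ = -84.0464°: sin φ = -0.740751, cos φ = 0.671780, sin λ = -0.994606, cos λ = 0.103723.
ΔU = cos φ cos λ·ΔX + cos φ sin λ·ΔY + sin φ·ΔZ = (0.671780)(0.103723)(-603) + (0.671780)(-0.994606)(630) + (-0.740751)(-401) = -165.91 m.

ΔU = -166 m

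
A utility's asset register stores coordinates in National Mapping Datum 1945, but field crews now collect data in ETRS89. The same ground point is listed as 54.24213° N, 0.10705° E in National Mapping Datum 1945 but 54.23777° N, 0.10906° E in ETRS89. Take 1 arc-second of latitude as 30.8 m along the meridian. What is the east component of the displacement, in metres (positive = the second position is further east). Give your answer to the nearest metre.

Δφ = 54.23777° − 54.24213° = -0.00436°; Δλ = 0.10906° − 0.10705° = +0.00201°.
1° of latitude = 3600 × 30.80 = 110880 m.
ΔN = Δφ × 110880 = -483.4 m; ΔE = Δλ × 110880 × cos(54.24213°) = +0.00201 × 110880 × 0.584361 = 130.2 m.

ΔE = 130 m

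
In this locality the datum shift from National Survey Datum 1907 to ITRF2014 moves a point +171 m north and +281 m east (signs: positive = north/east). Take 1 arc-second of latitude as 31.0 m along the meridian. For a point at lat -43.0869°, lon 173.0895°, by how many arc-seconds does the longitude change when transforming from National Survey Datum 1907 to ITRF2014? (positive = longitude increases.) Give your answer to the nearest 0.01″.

Δλ = 12.41″

At latitude -43.0869°, cos φ = 0.730318.
1″ of longitude at this latitude = 31.00 × cos φ = 22.6399 m, so Δλ = 281.0 / 22.6399 = 12.412″.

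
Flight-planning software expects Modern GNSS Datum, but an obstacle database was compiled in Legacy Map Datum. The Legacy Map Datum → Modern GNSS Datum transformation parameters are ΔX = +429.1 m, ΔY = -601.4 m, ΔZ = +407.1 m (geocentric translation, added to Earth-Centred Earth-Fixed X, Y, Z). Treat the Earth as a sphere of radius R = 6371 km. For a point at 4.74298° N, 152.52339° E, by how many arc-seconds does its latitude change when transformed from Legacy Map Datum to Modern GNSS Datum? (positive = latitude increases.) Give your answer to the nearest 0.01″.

sin φ = 0.082686, cos φ = 0.996576, sin λ = 0.461386, cos λ = -0.887199.
North component: ΔN = −sin φ cos λ·ΔX − sin φ sin λ·ΔY + cos φ·ΔZ = −(0.082686)(-0.887199)(429.1) − (0.082686)(0.461386)(-601.4) + (0.996576)(407.1) = 460.13 m.
1° of latitude spans πR/180 = 111195 m, so Δφ = 460.13 / 111195 × 3600 = 14.897″.

Δφ = 14.90″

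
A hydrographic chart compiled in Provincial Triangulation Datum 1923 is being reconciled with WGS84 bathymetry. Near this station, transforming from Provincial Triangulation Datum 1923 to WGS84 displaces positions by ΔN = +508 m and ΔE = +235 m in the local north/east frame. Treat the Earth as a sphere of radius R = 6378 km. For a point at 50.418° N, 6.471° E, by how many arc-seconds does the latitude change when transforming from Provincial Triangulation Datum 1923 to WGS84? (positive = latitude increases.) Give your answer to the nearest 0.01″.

On a sphere of radius R, 1 rad of latitude = R, so Δφ = ΔN / R = 508.0 / 6378000 = 7.9649e-05 rad = 16.429″.

Δφ = 16.43″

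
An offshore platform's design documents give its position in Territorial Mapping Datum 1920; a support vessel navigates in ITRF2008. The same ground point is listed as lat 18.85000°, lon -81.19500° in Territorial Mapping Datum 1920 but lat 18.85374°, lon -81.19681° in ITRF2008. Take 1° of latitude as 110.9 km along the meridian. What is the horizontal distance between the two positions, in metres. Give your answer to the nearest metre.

Δφ = 18.85374° − 18.85000° = +0.00374°; Δλ = -81.19681° − -81.19500° = -0.00181°.
ΔN = Δφ × 110900 = 414.8 m; ΔE = Δλ × 110900 × cos(18.85000°) = -0.00181 × 110900 × 0.946368 = -190.0 m.
Distance = √(ΔE² + ΔN²) = √((-190.0)² + 414.8²) = 456.2 m.

456 m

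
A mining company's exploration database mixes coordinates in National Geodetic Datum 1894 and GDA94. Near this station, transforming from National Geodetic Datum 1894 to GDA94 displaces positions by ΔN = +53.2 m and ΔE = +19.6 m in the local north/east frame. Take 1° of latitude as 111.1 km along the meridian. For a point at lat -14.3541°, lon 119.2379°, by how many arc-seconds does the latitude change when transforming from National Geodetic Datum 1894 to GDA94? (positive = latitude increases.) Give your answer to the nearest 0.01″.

Δφ = 1.72″

1° of latitude = 111.1 km, so Δφ = 53.2 / 111100 = 0.0004788° = 1.724″.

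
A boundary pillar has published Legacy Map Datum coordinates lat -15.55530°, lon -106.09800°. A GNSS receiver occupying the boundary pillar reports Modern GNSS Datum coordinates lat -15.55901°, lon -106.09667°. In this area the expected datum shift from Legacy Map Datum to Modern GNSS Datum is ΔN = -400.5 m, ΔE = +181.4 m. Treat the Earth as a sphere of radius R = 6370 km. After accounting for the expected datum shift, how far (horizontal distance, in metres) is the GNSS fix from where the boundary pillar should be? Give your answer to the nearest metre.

41 m

Observed coordinate differences: Δφ = -0.00371°, Δλ = +0.00133°.
Converting to metres (1° lat = 111177 m, cos φ = 0.963372): observed ΔN = -412.5 m, observed ΔE = 142.5 m.
Subtracting the expected shift leaves a residual of -412.5 − (-400.5) = -12.0 m north and 142.5 − (181.4) = -38.9 m east.
Residual distance = √((-12.0)² + (-38.9)²) = 40.7 m.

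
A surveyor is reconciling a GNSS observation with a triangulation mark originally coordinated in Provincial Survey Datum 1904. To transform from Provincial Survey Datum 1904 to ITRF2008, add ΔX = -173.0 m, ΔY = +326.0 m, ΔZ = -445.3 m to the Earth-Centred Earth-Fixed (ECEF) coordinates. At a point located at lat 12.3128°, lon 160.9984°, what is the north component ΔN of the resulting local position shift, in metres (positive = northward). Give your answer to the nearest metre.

At φ = 12.3128°, λ = 160.9984°: sin φ = 0.213249, cos φ = 0.976998, sin λ = 0.325595, cos λ = -0.945509.
ΔN = −sin φ cos λ·ΔX − sin φ sin λ·ΔY + cos φ·ΔZ = −(0.213249)(-0.945509)(-173.0) − (0.213249)(0.325595)(326.0) + (0.976998)(-445.3) = -492.57 m.

ΔN = -493 m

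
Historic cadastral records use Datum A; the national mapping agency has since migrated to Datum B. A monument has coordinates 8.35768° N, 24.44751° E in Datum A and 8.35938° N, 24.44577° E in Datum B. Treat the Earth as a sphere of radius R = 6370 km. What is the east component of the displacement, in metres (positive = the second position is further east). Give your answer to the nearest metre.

ΔE = -191 m

Δφ = 8.35938° − 8.35768° = +0.00170°; Δλ = 24.44577° − 24.44751° = -0.00174°.
1° along a meridian = πR/180 = 111177 m.
ΔN = Δφ × 111177 = 189.0 m; ΔE = Δλ × 111177 × cos(8.35768°) = -0.00174 × 111177 × 0.989380 = -191.4 m.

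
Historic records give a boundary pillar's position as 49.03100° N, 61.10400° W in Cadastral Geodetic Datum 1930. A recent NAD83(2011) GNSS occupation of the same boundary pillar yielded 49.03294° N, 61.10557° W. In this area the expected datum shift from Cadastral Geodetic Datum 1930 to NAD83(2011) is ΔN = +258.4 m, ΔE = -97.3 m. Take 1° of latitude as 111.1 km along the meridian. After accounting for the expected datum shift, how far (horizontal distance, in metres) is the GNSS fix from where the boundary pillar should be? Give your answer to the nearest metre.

Observed coordinate differences: Δφ = +0.00194°, Δλ = -0.00157°.
Converting to metres (1° lat = 111100 m, cos φ = 0.655651): observed ΔN = 215.5 m, observed ΔE = -114.4 m.
Subtracting the expected shift leaves a residual of 215.5 − (258.4) = -42.9 m north and -114.4 − (-97.3) = -17.1 m east.
Residual distance = √((-42.9)² + (-17.1)²) = 46.1 m.

46 m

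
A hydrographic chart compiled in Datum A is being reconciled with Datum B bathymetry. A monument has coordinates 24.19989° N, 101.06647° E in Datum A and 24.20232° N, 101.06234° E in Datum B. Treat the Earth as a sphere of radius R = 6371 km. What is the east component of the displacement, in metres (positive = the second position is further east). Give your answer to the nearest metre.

Δφ = 24.20232° − 24.19989° = +0.00243°; Δλ = 101.06234° − 101.06647° = -0.00413°.
1° along a meridian = πR/180 = 111195 m.
ΔN = Δφ × 111195 = 270.2 m; ΔE = Δλ × 111195 × cos(24.19989°) = -0.00413 × 111195 × 0.912121 = -418.9 m.

ΔE = -419 m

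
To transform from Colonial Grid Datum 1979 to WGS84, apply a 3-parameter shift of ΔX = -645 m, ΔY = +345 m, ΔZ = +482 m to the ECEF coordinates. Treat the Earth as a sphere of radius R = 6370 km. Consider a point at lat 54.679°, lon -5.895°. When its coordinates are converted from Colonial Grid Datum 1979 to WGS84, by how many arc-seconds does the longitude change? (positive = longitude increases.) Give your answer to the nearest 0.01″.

sin φ = 0.815926, cos φ = 0.578157, sin λ = -0.102706, cos λ = 0.994712.
East component: ΔE = −sin λ·ΔX + cos λ·ΔY = −(-0.102706)(-645) + (0.994712)(345) = 276.93 m.
1° of latitude spans πR/180 = 111177 m; at latitude φ, 1° of longitude spans that × cos φ = 64278.0 m, so Δλ = 276.93 / 64278.0 × 3600 = 15.510″.

Δλ = 15.51″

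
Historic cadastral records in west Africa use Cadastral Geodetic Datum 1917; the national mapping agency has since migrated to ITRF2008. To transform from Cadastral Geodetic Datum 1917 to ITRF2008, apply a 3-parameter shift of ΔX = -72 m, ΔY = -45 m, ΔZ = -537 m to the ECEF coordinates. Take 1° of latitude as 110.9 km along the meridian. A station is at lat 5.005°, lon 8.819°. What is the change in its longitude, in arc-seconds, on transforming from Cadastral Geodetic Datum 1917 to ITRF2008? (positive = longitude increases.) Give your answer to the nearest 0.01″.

Δλ = -1.09″

sin φ = 0.087243, cos φ = 0.996187, sin λ = 0.153314, cos λ = 0.988178.
East component: ΔE = −sin λ·ΔX + cos λ·ΔY = −(0.153314)(-72) + (0.988178)(-45) = -33.43 m.
1° of latitude spans 110900 m; at latitude φ, 1° of longitude spans that × cos φ = 110477.1 m, so Δλ = -33.43 / 110477.1 × 3600 = -1.089″.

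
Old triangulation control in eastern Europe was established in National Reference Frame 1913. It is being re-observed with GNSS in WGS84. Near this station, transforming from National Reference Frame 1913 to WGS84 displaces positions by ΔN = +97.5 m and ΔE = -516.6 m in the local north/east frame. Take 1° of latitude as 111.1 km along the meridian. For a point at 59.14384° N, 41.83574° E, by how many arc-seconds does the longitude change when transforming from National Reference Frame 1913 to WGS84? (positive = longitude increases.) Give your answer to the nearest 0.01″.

Δλ = -32.64″

At latitude 59.14384°, cos φ = 0.512885.
1° of longitude at this latitude = 111.1 × cos φ = 56.98 km, so Δλ = -516.6 / 56981.5 = -0.0090661° = -32.638″.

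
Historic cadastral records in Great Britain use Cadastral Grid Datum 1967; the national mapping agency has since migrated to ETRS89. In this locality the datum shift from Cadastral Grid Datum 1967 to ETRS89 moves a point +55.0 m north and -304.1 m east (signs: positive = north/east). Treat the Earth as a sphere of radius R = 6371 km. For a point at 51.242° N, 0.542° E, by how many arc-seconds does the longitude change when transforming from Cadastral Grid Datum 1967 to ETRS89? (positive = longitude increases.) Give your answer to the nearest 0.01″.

At latitude 51.242°, cos φ = 0.626032.
One radian of longitude at latitude φ spans R cos φ, so Δλ = ΔE / (R cos φ) = -304.1 / (6371000 × 0.626032) = -7.6245e-05 rad = -15.727″.

Δλ = -15.73″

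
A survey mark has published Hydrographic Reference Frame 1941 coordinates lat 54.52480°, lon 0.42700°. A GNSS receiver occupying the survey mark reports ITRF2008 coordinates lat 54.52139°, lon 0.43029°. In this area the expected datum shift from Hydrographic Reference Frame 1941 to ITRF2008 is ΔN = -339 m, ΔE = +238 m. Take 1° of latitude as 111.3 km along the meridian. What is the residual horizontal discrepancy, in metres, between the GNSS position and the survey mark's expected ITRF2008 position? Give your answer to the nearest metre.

48 m

Observed coordinate differences: Δφ = -0.00341°, Δλ = +0.00329°.
Converting to metres (1° lat = 111300 m, cos φ = 0.580351): observed ΔN = -379.5 m, observed ΔE = 212.5 m.
Subtracting the expected shift leaves a residual of -379.5 − (-339) = -40.5 m north and 212.5 − (238) = -25.5 m east.
Residual distance = √((-40.5)² + (-25.5)²) = 47.9 m.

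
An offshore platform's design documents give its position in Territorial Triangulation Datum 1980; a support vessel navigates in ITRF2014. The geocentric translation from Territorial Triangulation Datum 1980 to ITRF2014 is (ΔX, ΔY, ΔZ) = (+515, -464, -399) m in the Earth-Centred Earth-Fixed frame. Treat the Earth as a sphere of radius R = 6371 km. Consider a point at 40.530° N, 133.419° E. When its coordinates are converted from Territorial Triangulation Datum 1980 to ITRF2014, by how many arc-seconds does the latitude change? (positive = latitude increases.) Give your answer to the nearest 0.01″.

sin φ = 0.649846, cos φ = 0.760066, sin λ = 0.726347, cos λ = -0.687328.
North component: ΔN = −sin φ cos λ·ΔX − sin φ sin λ·ΔY + cos φ·ΔZ = −(0.649846)(-0.687328)(515) − (0.649846)(0.726347)(-464) + (0.760066)(-399) = 145.78 m.
1° of latitude spans πR/180 = 111195 m, so Δφ = 145.78 / 111195 × 3600 = 4.720″.

Δφ = 4.72″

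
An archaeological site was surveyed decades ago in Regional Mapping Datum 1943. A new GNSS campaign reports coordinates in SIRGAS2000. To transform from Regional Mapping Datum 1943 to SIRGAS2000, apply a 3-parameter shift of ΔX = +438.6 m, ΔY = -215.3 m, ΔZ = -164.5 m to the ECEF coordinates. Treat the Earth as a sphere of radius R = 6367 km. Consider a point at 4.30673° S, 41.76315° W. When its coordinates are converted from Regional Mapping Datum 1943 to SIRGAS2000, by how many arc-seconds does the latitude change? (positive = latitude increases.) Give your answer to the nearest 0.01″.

sin φ = -0.075096, cos φ = 0.997176, sin λ = -0.666053, cos λ = 0.745905.
North component: ΔN = −sin φ cos λ·ΔX − sin φ sin λ·ΔY + cos φ·ΔZ = −(-0.075096)(0.745905)(438.6) − (-0.075096)(-0.666053)(-215.3) + (0.997176)(-164.5) = -128.70 m.
1° of latitude spans πR/180 = 111125 m, so Δφ = -128.70 / 111125 × 3600 = -4.169″.

Δφ = -4.17″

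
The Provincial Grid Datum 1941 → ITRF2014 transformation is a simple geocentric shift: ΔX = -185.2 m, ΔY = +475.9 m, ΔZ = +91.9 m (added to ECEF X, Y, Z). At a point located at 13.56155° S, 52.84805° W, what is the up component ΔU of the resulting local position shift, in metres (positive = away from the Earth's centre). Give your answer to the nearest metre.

ΔU = -499 m

The local up (radial) axis is (cos φ cos λ, cos φ sin λ, sin φ), giving ΔU = -108.730 − 368.734 − 21.550 = -499.01 m.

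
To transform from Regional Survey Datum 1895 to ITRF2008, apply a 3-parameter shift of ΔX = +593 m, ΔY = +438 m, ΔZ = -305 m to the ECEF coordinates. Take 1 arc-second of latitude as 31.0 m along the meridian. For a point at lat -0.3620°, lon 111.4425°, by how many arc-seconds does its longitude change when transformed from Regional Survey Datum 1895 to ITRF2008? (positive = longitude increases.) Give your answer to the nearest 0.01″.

Δλ = -22.97″

sin φ = -0.006318, cos φ = 0.999980, sin λ = 0.930785, cos λ = -0.365567.
East component: ΔE = −sin λ·ΔX + cos λ·ΔY = −(0.930785)(593) + (-0.365567)(438) = -712.07 m.
1° of latitude spans 3600 × 31.00 = 111600 m; at latitude φ, 1° of longitude spans that × cos φ = 111597.8 m, so Δλ = -712.07 / 111597.8 × 3600 = -22.971″.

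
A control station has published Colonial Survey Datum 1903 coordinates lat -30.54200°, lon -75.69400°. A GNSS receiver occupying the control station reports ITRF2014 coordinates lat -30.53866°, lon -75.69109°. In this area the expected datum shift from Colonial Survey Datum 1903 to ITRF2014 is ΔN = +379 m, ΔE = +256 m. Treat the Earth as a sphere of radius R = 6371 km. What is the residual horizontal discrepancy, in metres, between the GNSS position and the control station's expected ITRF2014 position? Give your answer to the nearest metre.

24 m

Observed coordinate differences: Δφ = +0.00334°, Δλ = +0.00291°.
Converting to metres (1° lat = 111195 m, cos φ = 0.861257): observed ΔN = 371.4 m, observed ΔE = 278.7 m.
Subtracting the expected shift leaves a residual of 371.4 − (379) = -7.6 m north and 278.7 − (256) = 22.7 m east.
Residual distance = √((-7.6)² + 22.7²) = 23.9 m.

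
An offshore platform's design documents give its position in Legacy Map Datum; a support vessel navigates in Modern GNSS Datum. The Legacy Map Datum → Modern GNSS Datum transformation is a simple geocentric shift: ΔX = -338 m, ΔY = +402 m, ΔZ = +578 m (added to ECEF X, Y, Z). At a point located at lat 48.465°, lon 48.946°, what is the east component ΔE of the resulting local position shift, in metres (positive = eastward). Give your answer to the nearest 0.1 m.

The local east axis at (φ, λ) is (−sin λ, cos λ, 0), so ΔE = −sin(48.946°)·(-338) + cos(48.946°)·402 = 518.90 m.

ΔE = 518.9 m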